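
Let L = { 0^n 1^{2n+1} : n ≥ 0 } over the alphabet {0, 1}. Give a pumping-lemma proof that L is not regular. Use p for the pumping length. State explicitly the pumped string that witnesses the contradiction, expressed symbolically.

0^{p+k} 1^{2p+1}

Assume L is regular; let p be its pumping constant.
Take w = 0^p 1^{2p+1}. Then w ∈ L and |w| = 3p+1 ≥ p.
The pumping lemma gives a decomposition w = xyz where |xy| ≤ p and y is nonempty.
The first p characters of w are 0's, so xy (and hence y) consists only of 0's. Write y = 0^k, 1 ≤ k ≤ p.
Pump with i = 2: xy^2z = 0^{p+k} 1^{2p+1}. For this to lie in L we would need 2p+1 = 2(p+k)+1, which forces k = 0. But k ≥ 1, so xy^2z ∉ L.
This contradicts the pumping lemma, so L is not regular.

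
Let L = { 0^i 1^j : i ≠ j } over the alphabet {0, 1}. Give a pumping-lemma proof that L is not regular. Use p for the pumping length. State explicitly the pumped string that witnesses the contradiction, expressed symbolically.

Assume L is regular; let p be its pumping constant.
Choose w = 0^p 1^{p+p!}. Since p ≠ p+p!, w ∈ L; and |w| ≥ p.
Write w = xyz as guaranteed by the lemma, with |xy| ≤ p and |y| ≥ 1.
Since the first p symbols of w are all 0's and |xy| ≤ p, y lies entirely in the leading 0-block: y = 0^k for some k with 1 ≤ k ≤ p.
Since 1 ≤ k ≤ p, k divides p!; set t = 1 + p!/k. Then xy^t z has p + (p!/k)·k = p + p! copies of 0. Now the 0-count equals the 1-count, so i ≠ j fails. So xy^t z = 0^{p+p!} 1^{p+p!} ∉ L.
This is a contradiction; hence L is not regular.

0^{p+p!} 1^{p+p!}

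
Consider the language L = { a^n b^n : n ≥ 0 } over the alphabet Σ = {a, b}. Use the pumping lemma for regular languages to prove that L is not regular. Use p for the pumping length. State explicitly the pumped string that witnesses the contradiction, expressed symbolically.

Toward a contradiction, assume L is regular with pumping length p.
Choose w = a^p b^p, which is in L with |w| = 2p ≥ p.
By the pumping lemma, w = xyz with |xy| ≤ p and |y| ≥ 1.
Since the first p symbols of w are all a's and |xy| ≤ p, y lies entirely in the leading a-block: y = a^k for some k with 1 ≤ k ≤ p.
Pump with i = 2: xy^2z = a^{p+k} b^p. For this to lie in L we would need p = p+k, which forces k = 0. But k ≥ 1, so xy^2z ∉ L.
Contradiction. Therefore L is not regular.

a^{p+k} b^p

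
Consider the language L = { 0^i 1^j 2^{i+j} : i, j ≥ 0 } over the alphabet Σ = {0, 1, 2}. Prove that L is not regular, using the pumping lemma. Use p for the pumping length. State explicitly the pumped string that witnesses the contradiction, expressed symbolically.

Suppose for contradiction that L is regular, and let p be the pumping length.
Take w = 0^p 1^p 2^{2p} ∈ L (with i=j=p, i+j=2p), |w| = 4p ≥ p.
The pumping lemma gives a decomposition w = xyz where |xy| ≤ p and |y| > 0.
The first p characters of w are 0's, so xy (and hence y) consists only of 0's. Write y = 0^k, 1 ≤ k ≤ p.
Consider xy^2z = 0^{p+k} 1^p 2^{2p}. Now the 0- and 1-counts sum to 2p+k, but the 2-count is 2p ≠ 2p+k. So xy^2z ∉ L.
This contradicts the pumping lemma, so L is not regular.

0^{p+k} 1^p 2^{2p}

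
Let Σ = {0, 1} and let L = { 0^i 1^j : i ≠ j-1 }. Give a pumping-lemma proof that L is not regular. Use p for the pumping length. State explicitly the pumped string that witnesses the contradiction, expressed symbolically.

Assume L is regular. Let p be the pumping length given by the pumping lemma.
Choose w = 0^p 1^{p+p!+1}. Since p ≠ (p+p!+1)-1 = p+p!, w ∈ L; and |w| ≥ p.
By the pumping lemma, w = xyz with |xy| ≤ p and |y| ≥ 1.
Since the first p symbols of w are all 0's and |xy| ≤ p, y lies entirely in the leading 0-block: y = 0^k for some k with 1 ≤ k ≤ p.
Since 1 ≤ k ≤ p, k divides p!; set t = 1 + p!/k. Then xy^t z has p + (p!/k)·k = p + p! copies of 0. Now the 0-count is p+p! and (1-count)-1 = (p+p!+1)-1 = p+p!, so i ≠ j-1 fails. So xy^t z = 0^{p+p!} 1^{p+p!+1} ∉ L.
This is a contradiction; hence L is not regular.

0^{p+p!} 1^{p+p!+1}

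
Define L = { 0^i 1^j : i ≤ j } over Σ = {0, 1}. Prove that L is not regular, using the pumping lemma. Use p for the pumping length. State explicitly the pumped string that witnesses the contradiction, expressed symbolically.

Suppose for contradiction that L is regular, and let p be the pumping length.
Choose w = 0^p 1^p ∈ L, with |w| = 2p ≥ p.
The pumping lemma gives a decomposition w = xyz where |xy| ≤ p and |y| ≥ 1.
The first p characters of w are 0's, so xy (and hence y) consists only of 0's. Write y = 0^k, 1 ≤ k ≤ p.
Consider xy^2z = 0^{p+k} 1^p. Since k ≥ 1, the 0-count p+k exceeds the 1-count p, so i ≤ j fails; thus xy^2z ∉ L.
This is a contradiction; hence L is not regular.

0^{p+k} 1^p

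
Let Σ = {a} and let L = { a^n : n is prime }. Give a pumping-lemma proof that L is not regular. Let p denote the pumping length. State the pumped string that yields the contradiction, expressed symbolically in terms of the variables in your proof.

Assume L is regular; let p be its pumping constant.
Let q be a prime with q ≥ p+2 (infinitely many primes exist), and take w = a^q ∈ L with |w| = q ≥ p.
The pumping lemma gives a decomposition w = xyz where |xy| ≤ p and y is nonempty.
Then y = a^k for some k with 1 ≤ k ≤ p.
Since 1 ≤ k ≤ p, |xz| = q-k. Pump with i = q+1: |xy^{q+1}z| = (q-k)+(q+1)k = q+qk = q(1+k), which is composite (both factors ≥ 2). So xy^{q+1}z = a^{q(1+k)} ∉ L.
This is a contradiction; hence L is not regular.

a^{q(1+k)}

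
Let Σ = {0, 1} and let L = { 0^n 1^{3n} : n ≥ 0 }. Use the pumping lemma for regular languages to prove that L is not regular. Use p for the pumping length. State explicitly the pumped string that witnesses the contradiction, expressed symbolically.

0^{p+k} 1^{3p}

Suppose for contradiction that L is regular, and let p be the pumping length.
Let w = 0^p 1^{3p} ∈ L; note |w| = 4p ≥ p.
By the pumping lemma, w = xyz with |xy| ≤ p and y is nonempty.
The first p characters of w are 0's, so xy (and hence y) consists only of 0's. Write y = 0^k, 1 ≤ k ≤ p.
Pump with i = 2: xy^2z = 0^{p+k} 1^{3p}. For this to lie in L we would need 3p = 3(p+k), which forces k = 0. But k ≥ 1, so xy^2z ∉ L.
Contradiction. Therefore L is not regular.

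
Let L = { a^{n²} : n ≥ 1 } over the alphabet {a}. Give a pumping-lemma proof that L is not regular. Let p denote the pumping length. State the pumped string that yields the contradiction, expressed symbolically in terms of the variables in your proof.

a^{p²+k}

Assume L is regular; let p be its pumping constant.
Take w = a^{p²} ∈ L with |w| = p² ≥ p.
Write w = xyz as guaranteed by the lemma, with |xy| ≤ p and y is nonempty.
Then y = a^k for some k with 1 ≤ k ≤ p.
Pump with i = 2: xy^2z = a^{p²+k}. Since 1 ≤ k ≤ p, p² < p²+k ≤ p²+p < (p+1)², so p²+k lies strictly between consecutive squares and is not a perfect square. So xy^2z ∉ L.
This is a contradiction; hence L is not regular.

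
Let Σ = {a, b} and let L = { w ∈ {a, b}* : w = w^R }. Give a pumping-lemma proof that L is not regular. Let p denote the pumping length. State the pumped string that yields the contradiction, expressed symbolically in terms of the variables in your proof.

Suppose for contradiction that L is regular, and let p be the pumping length.
Take w = a^p b a^p, a palindrome of length 2p+1 ≥ p.
The pumping lemma gives a decomposition w = xyz where |xy| ≤ p and |y| > 0.
Because |xy| ≤ p and w begins with p copies of a, we have y = a^k with 1 ≤ k ≤ p.
Pump with i = 2: xy^2z = a^{p+k} b a^p. Its reverse is a^p b a^{p+k}, which differs from xy^2z since k ≥ 1. So xy^2z is not a palindrome and xy^2z ∉ L.
Contradiction. Therefore L is not regular.

a^{p+k} b a^p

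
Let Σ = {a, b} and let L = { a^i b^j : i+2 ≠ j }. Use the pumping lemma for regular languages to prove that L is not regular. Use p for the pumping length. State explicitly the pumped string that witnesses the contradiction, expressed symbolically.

Toward a contradiction, assume L is regular with pumping length p.
Choose w = a^p b^{p+p!+2}. Since p ≠ (p+p!+2)-2 = p+p!, w ∈ L; and |w| ≥ p.
Write w = xyz as guaranteed by the lemma, with |xy| ≤ p and |y| ≥ 1.
Because |xy| ≤ p and w begins with p copies of a, we have y = a^k with 1 ≤ k ≤ p.
Since 1 ≤ k ≤ p, k divides p!; set t = 1 + p!/k. Then xy^t z has p + (p!/k)·k = p + p! copies of a. Now the a-count is p+p! and (b-count)-2 = (p+p!+2)-2 = p+p!, so i+2 ≠ j fails. So xy^t z = a^{p+p!} b^{p+p!+2} ∉ L.
This is a contradiction; hence L is not regular.

a^{p+p!} b^{p+p!+2}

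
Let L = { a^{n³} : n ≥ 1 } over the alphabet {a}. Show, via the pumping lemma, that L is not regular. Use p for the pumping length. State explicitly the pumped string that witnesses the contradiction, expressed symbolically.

Assume L is regular; let p be its pumping constant.
Take w = a^{p³} ∈ L with |w| = p³ ≥ p.
By the pumping lemma, w = xyz with |xy| ≤ p and |y| > 0.
Then y = a^k for some k with 1 ≤ k ≤ p.
Pump with i = 2: xy^2z = a^{p³+k}. Since 1 ≤ k ≤ p, p³ < p³+k ≤ p³+p < p³+3p²+3p+1 = (p+1)³, so p³+k is not a perfect cube. So xy^2z ∉ L.
This is a contradiction; hence L is not regular.

a^{p³+k}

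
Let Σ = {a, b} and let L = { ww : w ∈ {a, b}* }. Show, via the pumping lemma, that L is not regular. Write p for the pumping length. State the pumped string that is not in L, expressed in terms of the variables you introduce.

a^{p+k} b^p a^p b^p

Assume L is regular; let p be its pumping constant.
Take w = a^p b^p a^p b^p = uu where u = a^pb^p; then w ∈ L and |w| = 4p ≥ p.
By the pumping lemma, w = xyz with |xy| ≤ p and |y| > 0.
The first p characters of w are a's, so xy (and hence y) consists only of a's. Write y = a^k, 1 ≤ k ≤ p.
Pump with i = 2: xy^2z = a^{p+k} b^p a^p b^p, of length 4p+k. Suppose this equals vv. The string starts with a and ends with b, so v does too; thus the boundary between the two copies of v is a b→a transition. There is exactly one such transition, at position 2p+k, so |v| = 2p+k and |vv| = 4p+2k ≠ 4p+k since k ≥ 1. So xy^2z ∉ L.
This contradicts the pumping lemma, so L is not regular.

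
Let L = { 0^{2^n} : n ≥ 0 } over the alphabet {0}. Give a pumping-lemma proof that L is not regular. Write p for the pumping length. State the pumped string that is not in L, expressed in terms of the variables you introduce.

Assume L is regular; let p be its pumping constant.
Take w = 0^{2^p} ∈ L with |w| = 2^p ≥ p.
Write w = xyz as guaranteed by the lemma, with |xy| ≤ p and |y| ≥ 1.
Then y = 0^k for some k with 1 ≤ k ≤ p.
Pump with i = 2: xy^2z = 0^{2^p+k}. Since 1 ≤ k ≤ p < 2^p, we have 2^p < 2^p+k < 2^{p+1}, so 2^p+k is not a power of 2. So xy^2z ∉ L.
This is a contradiction; hence L is not regular.

0^{2^p+k}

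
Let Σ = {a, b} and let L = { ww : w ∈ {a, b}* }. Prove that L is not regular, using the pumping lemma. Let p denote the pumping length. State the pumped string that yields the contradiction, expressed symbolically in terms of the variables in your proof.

Assume L is regular; let p be its pumping constant.
Take w = a^p b^p a^p b^p = uu where u = a^pb^p; then w ∈ L and |w| = 4p ≥ p.
Write w = xyz as guaranteed by the lemma, with |xy| ≤ p and |y| ≥ 1.
Since the first p symbols of w are all a's and |xy| ≤ p, y lies entirely in the leading a-block: y = a^k for some k with 1 ≤ k ≤ p.
Pump with i = 2: xy^2z = a^{p+k} b^p a^p b^p, of length 4p+k. Suppose this equals vv. The string starts with a and ends with b, so v does too; thus the boundary between the two copies of v is a b→a transition. There is exactly one such transition, at position 2p+k, so |v| = 2p+k and |vv| = 4p+2k ≠ 4p+k since k ≥ 1. So xy^2z ∉ L.
This contradicts the pumping lemma, so L is not regular.

a^{p+k} b^p a^p b^p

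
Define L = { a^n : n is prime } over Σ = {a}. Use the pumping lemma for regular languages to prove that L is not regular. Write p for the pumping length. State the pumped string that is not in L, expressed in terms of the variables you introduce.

a^{q(1+k)}

Assume L is regular. Let p be the pumping length given by the pumping lemma.
Let q be a prime with q ≥ p+2 (infinitely many primes exist), and take w = a^q ∈ L with |w| = q ≥ p.
Write w = xyz as guaranteed by the lemma, with |xy| ≤ p and |y| > 0.
Then y = a^k for some k with 1 ≤ k ≤ p.
Since 1 ≤ k ≤ p, |xz| = q-k. Pump with i = q+1: |xy^{q+1}z| = (q-k)+(q+1)k = q+qk = q(1+k), which is composite (both factors ≥ 2). So xy^{q+1}z = a^{q(1+k)} ∉ L.
Contradiction. Therefore L is not regular.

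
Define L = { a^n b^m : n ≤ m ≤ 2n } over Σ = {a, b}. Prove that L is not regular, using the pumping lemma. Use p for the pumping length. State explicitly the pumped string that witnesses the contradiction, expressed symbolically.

a^{p+k} b^p

Assume L is regular. Let p be the pumping length given by the pumping lemma.
Take w = a^p b^p ∈ L (since p ≤ p ≤ 2p), with |w| = 2p ≥ p.
By the pumping lemma, w = xyz with |xy| ≤ p and |y| > 0.
Since the first p symbols of w are all a's and |xy| ≤ p, y lies entirely in the leading a-block: y = a^k for some k with 1 ≤ k ≤ p.
Pump with i = 2: xy^2z = a^{p+k} b^p. Now n = p+k > p = m, so the condition n ≤ m fails. Thus xy^2z ∉ L.
This contradicts the pumping lemma, so L is not regular.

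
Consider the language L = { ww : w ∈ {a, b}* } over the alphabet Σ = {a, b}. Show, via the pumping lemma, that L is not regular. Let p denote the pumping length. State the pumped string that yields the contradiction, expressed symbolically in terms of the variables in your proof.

a^{p+k} b^p a^p b^p

Assume L is regular. Let p be the pumping length given by the pumping lemma.
Take w = a^p b^p a^p b^p = uu where u = a^pb^p; then w ∈ L and |w| = 4p ≥ p.
The pumping lemma gives a decomposition w = xyz where |xy| ≤ p and y is nonempty.
The first p characters of w are a's, so xy (and hence y) consists only of a's. Write y = a^k, 1 ≤ k ≤ p.
Pump with i = 2: xy^2z = a^{p+k} b^p a^p b^p, of length 4p+k. Suppose this equals vv. The string starts with a and ends with b, so v does too; thus the boundary between the two copies of v is a b→a transition. There is exactly one such transition, at position 2p+k, so |v| = 2p+k and |vv| = 4p+2k ≠ 4p+k since k ≥ 1. So xy^2z ∉ L.
Contradiction. Therefore L is not regular.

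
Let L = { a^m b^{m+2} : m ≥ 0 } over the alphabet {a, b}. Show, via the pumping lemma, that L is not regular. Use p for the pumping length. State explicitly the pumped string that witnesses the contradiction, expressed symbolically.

Suppose for contradiction that L is regular, and let p be the pumping length.
Let w = a^p b^{p+2} ∈ L; note |w| = 2p+2 ≥ p.
The pumping lemma gives a decomposition w = xyz where |xy| ≤ p and y is nonempty.
Since the first p symbols of w are all a's and |xy| ≤ p, y lies entirely in the leading a-block: y = a^k for some k with 1 ≤ k ≤ p.
Pump with i = 2: xy^2z = a^{p+k} b^{p+2}. For this to lie in L we would need p+2 = (p+k)+2, which forces k = 0. But k ≥ 1, so xy^2z ∉ L.
This is a contradiction; hence L is not regular.

a^{p+k} b^{p+2}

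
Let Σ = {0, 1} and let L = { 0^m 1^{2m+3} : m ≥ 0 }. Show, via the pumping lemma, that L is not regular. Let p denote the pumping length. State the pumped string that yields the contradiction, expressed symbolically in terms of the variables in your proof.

Toward a contradiction, assume L is regular with pumping length p.
Choose w = 0^p 1^{2p+3}, which is in L with |w| = 3p+3 ≥ p.
Write w = xyz as guaranteed by the lemma, with |xy| ≤ p and |y| > 0.
The first p characters of w are 0's, so xy (and hence y) consists only of 0's. Write y = 0^k, 1 ≤ k ≤ p.
Pump with i = 2: xy^2z = 0^{p+k} 1^{2p+3}. For this to lie in L we would need 2p+3 = 2(p+k)+3, which forces k = 0. But k ≥ 1, so xy^2z ∉ L.
Contradiction. Therefore L is not regular.

0^{p+k} 1^{2p+3}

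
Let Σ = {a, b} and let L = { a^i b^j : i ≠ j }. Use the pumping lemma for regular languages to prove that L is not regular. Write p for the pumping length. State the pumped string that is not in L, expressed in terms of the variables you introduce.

a^{p+p!} b^{p+p!}

Suppose for contradiction that L is regular, and let p be the pumping length.
Choose w = a^p b^{p+p!}. Since p ≠ p+p!, w ∈ L; and |w| ≥ p.
By the pumping lemma, w = xyz with |xy| ≤ p and |y| ≥ 1.
The first p characters of w are a's, so xy (and hence y) consists only of a's. Write y = a^k, 1 ≤ k ≤ p.
Since 1 ≤ k ≤ p, k divides p!; set t = 1 + p!/k. Then xy^t z has p + (p!/k)·k = p + p! copies of a. Now the a-count equals the b-count, so i ≠ j fails. So xy^t z = a^{p+p!} b^{p+p!} ∉ L.
This contradicts the pumping lemma, so L is not regular.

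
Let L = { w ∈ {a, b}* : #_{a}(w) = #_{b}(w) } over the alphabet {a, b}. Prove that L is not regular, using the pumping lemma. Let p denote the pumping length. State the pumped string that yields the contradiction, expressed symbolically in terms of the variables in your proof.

a^{p+k} b^p

Suppose for contradiction that L is regular, and let p be the pumping length.
Choose w = a^p b^p ∈ L with |w| = 2p ≥ p.
Write w = xyz as guaranteed by the lemma, with |xy| ≤ p and |y| ≥ 1.
The first p characters of w are a's, so xy (and hence y) consists only of a's. Write y = a^k, 1 ≤ k ≤ p.
Pump with i = 2: xy^2z = a^{p+k} b^p has p+k occurrences of a but only p of b. Since k ≥ 1 the counts differ, so xy^2z ∉ L.
This is a contradiction; hence L is not regular.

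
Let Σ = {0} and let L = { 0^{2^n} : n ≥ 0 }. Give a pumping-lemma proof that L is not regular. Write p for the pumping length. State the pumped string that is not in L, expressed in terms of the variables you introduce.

Assume L is regular. Let p be the pumping length given by the pumping lemma.
Take w = 0^{2^p} ∈ L with |w| = 2^p ≥ p.
By the pumping lemma, w = xyz with |xy| ≤ p and |y| ≥ 1.
Then y = 0^k for some k with 1 ≤ k ≤ p.
Pump with i = 2: xy^2z = 0^{2^p+k}. Since 1 ≤ k ≤ p < 2^p, we have 2^p < 2^p+k < 2^{p+1}, so 2^p+k is not a power of 2. So xy^2z ∉ L.
This is a contradiction; hence L is not regular.

0^{2^p+k}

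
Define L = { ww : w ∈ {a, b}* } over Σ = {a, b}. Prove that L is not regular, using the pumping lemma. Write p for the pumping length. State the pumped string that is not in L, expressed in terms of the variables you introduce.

Toward a contradiction, assume L is regular with pumping length p.
Take w = a^p b^p a^p b^p = uu where u = a^pb^p; then w ∈ L and |w| = 4p ≥ p.
The pumping lemma gives a decomposition w = xyz where |xy| ≤ p and y is nonempty.
The first p characters of w are a's, so xy (and hence y) consists only of a's. Write y = a^k, 1 ≤ k ≤ p.
Pump with i = 2: xy^2z = a^{p+k} b^p a^p b^p, of length 4p+k. Suppose this equals vv. The string starts with a and ends with b, so v does too; thus the boundary between the two copies of v is a b→a transition. There is exactly one such transition, at position 2p+k, so |v| = 2p+k and |vv| = 4p+2k ≠ 4p+k since k ≥ 1. So xy^2z ∉ L.
Contradiction. Therefore L is not regular.

a^{p+k} b^p a^p b^p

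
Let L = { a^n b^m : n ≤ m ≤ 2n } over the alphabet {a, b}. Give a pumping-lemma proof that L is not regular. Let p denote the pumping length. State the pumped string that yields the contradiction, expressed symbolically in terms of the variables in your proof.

Suppose for contradiction that L is regular, and let p be the pumping length.
Take w = a^p b^p ∈ L (since p ≤ p ≤ 2p), with |w| = 2p ≥ p.
By the pumping lemma, w = xyz with |xy| ≤ p and |y| ≥ 1.
Because |xy| ≤ p and w begins with p copies of a, we have y = a^k with 1 ≤ k ≤ p.
Pump with i = 2: xy^2z = a^{p+k} b^p. Now n = p+k > p = m, so the condition n ≤ m fails. Thus xy^2z ∉ L.
Contradiction. Therefore L is not regular.

a^{p+k} b^p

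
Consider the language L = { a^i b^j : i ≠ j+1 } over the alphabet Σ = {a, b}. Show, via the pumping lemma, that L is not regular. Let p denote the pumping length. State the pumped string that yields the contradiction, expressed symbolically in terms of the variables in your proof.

Suppose for contradiction that L is regular, and let p be the pumping length.
Choose w = a^p b^{p+p!-1}. Since p ≠ (p+p!-1)+1 = p+p!, w ∈ L; and |w| ≥ p.
The pumping lemma gives a decomposition w = xyz where |xy| ≤ p and y is nonempty.
Because |xy| ≤ p and w begins with p copies of a, we have y = a^k with 1 ≤ k ≤ p.
Since 1 ≤ k ≤ p, k divides p!; set t = 1 + p!/k. Then xy^t z has p + (p!/k)·k = p + p! copies of a. Now the a-count is p+p! and (b-count)+1 = (p+p!-1)+1 = p+p!, so i ≠ j+1 fails. So xy^t z = a^{p+p!} b^{p+p!-1} ∉ L.
This contradicts the pumping lemma, so L is not regular.

a^{p+p!} b^{p+p!-1}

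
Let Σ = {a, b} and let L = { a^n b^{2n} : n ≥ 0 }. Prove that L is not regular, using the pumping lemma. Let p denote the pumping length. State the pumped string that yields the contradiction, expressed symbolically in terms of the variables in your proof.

a^{p+k} b^{2p}

Assume L is regular; let p be its pumping constant.
Choose w = a^p b^{2p}, which is in L with |w| = 3p ≥ p.
The pumping lemma gives a decomposition w = xyz where |xy| ≤ p and |y| ≥ 1.
Since the first p symbols of w are all a's and |xy| ≤ p, y lies entirely in the leading a-block: y = a^k for some k with 1 ≤ k ≤ p.
Pump with i = 2: xy^2z = a^{p+k} b^{2p}. For this to lie in L we would need 2p = 2(p+k), which forces k = 0. But k ≥ 1, so xy^2z ∉ L.
Contradiction. Therefore L is not regular.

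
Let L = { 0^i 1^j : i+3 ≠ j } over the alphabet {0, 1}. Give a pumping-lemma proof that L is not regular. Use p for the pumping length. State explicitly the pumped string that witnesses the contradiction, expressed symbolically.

Toward a contradiction, assume L is regular with pumping length p.
Choose w = 0^p 1^{p+p!+3}. Since p ≠ (p+p!+3)-3 = p+p!, w ∈ L; and |w| ≥ p.
The pumping lemma gives a decomposition w = xyz where |xy| ≤ p and |y| ≥ 1.
Since the first p symbols of w are all 0's and |xy| ≤ p, y lies entirely in the leading 0-block: y = 0^k for some k with 1 ≤ k ≤ p.
Since 1 ≤ k ≤ p, k divides p!; set t = 1 + p!/k. Then xy^t z has p + (p!/k)·k = p + p! copies of 0. Now the 0-count is p+p! and (1-count)-3 = (p+p!+3)-3 = p+p!, so i+3 ≠ j fails. So xy^t z = 0^{p+p!} 1^{p+p!+3} ∉ L.
Contradiction. Therefore L is not regular.

0^{p+p!} 1^{p+p!+3}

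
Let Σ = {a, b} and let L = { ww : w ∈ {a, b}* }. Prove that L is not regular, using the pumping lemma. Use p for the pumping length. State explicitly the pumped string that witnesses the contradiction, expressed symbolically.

Assume L is regular. Let p be the pumping length given by the pumping lemma.
Take w = a^p b^p a^p b^p = uu where u = a^pb^p; then w ∈ L and |w| = 4p ≥ p.
Write w = xyz as guaranteed by the lemma, with |xy| ≤ p and |y| > 0.
The first p characters of w are a's, so xy (and hence y) consists only of a's. Write y = a^k, 1 ≤ k ≤ p.
Pump with i = 2: xy^2z = a^{p+k} b^p a^p b^p, of length 4p+k. Suppose this equals vv. The string starts with a and ends with b, so v does too; thus the boundary between the two copies of v is a b→a transition. There is exactly one such transition, at position 2p+k, so |v| = 2p+k and |vv| = 4p+2k ≠ 4p+k since k ≥ 1. So xy^2z ∉ L.
This contradicts the pumping lemma, so L is not regular.

a^{p+k} b^p a^p b^p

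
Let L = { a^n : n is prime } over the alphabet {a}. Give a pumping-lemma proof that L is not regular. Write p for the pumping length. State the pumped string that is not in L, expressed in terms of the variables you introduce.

Suppose for contradiction that L is regular, and let p be the pumping length.
Let q be a prime with q ≥ p+2 (infinitely many primes exist), and take w = a^q ∈ L with |w| = q ≥ p.
By the pumping lemma, w = xyz with |xy| ≤ p and |y| ≥ 1.
Then y = a^k for some k with 1 ≤ k ≤ p.
Since 1 ≤ k ≤ p, |xz| = q-k. Pump with i = q+1: |xy^{q+1}z| = (q-k)+(q+1)k = q+qk = q(1+k), which is composite (both factors ≥ 2). So xy^{q+1}z = a^{q(1+k)} ∉ L.
This is a contradiction; hence L is not regular.

a^{q(1+k)}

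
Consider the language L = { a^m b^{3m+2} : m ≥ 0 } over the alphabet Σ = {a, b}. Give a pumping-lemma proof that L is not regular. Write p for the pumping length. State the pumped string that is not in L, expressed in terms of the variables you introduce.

Toward a contradiction, assume L is regular with pumping length p.
Choose w = a^p b^{3p+2}, which is in L with |w| = 4p+2 ≥ p.
Write w = xyz as guaranteed by the lemma, with |xy| ≤ p and y is nonempty.
Since the first p symbols of w are all a's and |xy| ≤ p, y lies entirely in the leading a-block: y = a^k for some k with 1 ≤ k ≤ p.
Pump with i = 2: xy^2z = a^{p+k} b^{3p+2}. For this to lie in L we would need 3p+2 = 3(p+k)+2, which forces k = 0. But k ≥ 1, so xy^2z ∉ L.
This contradicts the pumping lemma, so L is not regular.

a^{p+k} b^{3p+2}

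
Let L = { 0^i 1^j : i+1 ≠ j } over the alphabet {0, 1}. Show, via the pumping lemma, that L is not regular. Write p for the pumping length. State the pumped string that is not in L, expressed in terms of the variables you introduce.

0^{p+p!} 1^{p+p!+1}

Suppose for contradiction that L is regular, and let p be the pumping length.
Choose w = 0^p 1^{p+p!+1}. Since p ≠ (p+p!+1)-1 = p+p!, w ∈ L; and |w| ≥ p.
By the pumping lemma, w = xyz with |xy| ≤ p and y is nonempty.
The first p characters of w are 0's, so xy (and hence y) consists only of 0's. Write y = 0^k, 1 ≤ k ≤ p.
Since 1 ≤ k ≤ p, k divides p!; set t = 1 + p!/k. Then xy^t z has p + (p!/k)·k = p + p! copies of 0. Now the 0-count is p+p! and (1-count)-1 = (p+p!+1)-1 = p+p!, so i+1 ≠ j fails. So xy^t z = 0^{p+p!} 1^{p+p!+1} ∉ L.
This is a contradiction; hence L is not regular.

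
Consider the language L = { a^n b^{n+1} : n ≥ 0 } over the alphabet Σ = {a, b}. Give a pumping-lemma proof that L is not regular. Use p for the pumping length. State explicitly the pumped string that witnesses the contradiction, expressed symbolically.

Suppose for contradiction that L is regular, and let p be the pumping length.
Take w = a^p b^{p+1}. Then w ∈ L and |w| = 2p+1 ≥ p.
Write w = xyz as guaranteed by the lemma, with |xy| ≤ p and |y| > 0.
Since the first p symbols of w are all a's and |xy| ≤ p, y lies entirely in the leading a-block: y = a^k for some k with 1 ≤ k ≤ p.
Pump with i = 2: xy^2z = a^{p+k} b^{p+1}. For this to lie in L we would need p+1 = (p+k)+1, which forces k = 0. But k ≥ 1, so xy^2z ∉ L.
This contradicts the pumping lemma, so L is not regular.

a^{p+k} b^{p+1}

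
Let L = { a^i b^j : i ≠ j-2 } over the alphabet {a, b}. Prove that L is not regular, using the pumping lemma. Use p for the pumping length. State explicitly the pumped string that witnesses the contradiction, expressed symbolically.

Assume L is regular; let p be its pumping constant.
Choose w = a^p b^{p+p!+2}. Since p ≠ (p+p!+2)-2 = p+p!, w ∈ L; and |w| ≥ p.
Write w = xyz as guaranteed by the lemma, with |xy| ≤ p and |y| ≥ 1.
The first p characters of w are a's, so xy (and hence y) consists only of a's. Write y = a^k, 1 ≤ k ≤ p.
Since 1 ≤ k ≤ p, k divides p!; set t = 1 + p!/k. Then xy^t z has p + (p!/k)·k = p + p! copies of a. Now the a-count is p+p! and (b-count)-2 = (p+p!+2)-2 = p+p!, so i ≠ j-2 fails. So xy^t z = a^{p+p!} b^{p+p!+2} ∉ L.
This is a contradiction; hence L is not regular.

a^{p+p!} b^{p+p!+2}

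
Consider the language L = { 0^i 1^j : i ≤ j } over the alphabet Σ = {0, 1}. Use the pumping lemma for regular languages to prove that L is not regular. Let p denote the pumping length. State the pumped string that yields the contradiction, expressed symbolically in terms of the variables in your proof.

Suppose for contradiction that L is regular, and let p be the pumping length.
Choose w = 0^p 1^p ∈ L, with |w| = 2p ≥ p.
The pumping lemma gives a decomposition w = xyz where |xy| ≤ p and |y| > 0.
Since the first p symbols of w are all 0's and |xy| ≤ p, y lies entirely in the leading 0-block: y = 0^k for some k with 1 ≤ k ≤ p.
Consider xy^2z = 0^{p+k} 1^p. Since k ≥ 1, the 0-count p+k exceeds the 1-count p, so i ≤ j fails; thus xy^2z ∉ L.
This contradicts the pumping lemma, so L is not regular.

0^{p+k} 1^p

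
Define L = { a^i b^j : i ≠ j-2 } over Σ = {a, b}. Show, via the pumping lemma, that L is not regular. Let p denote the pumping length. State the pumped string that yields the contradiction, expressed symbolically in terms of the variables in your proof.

Assume L is regular; let p be its pumping constant.
Choose w = a^p b^{p+p!+2}. Since p ≠ (p+p!+2)-2 = p+p!, w ∈ L; and |w| ≥ p.
By the pumping lemma, w = xyz with |xy| ≤ p and |y| > 0.
Because |xy| ≤ p and w begins with p copies of a, we have y = a^k with 1 ≤ k ≤ p.
Since 1 ≤ k ≤ p, k divides p!; set t = 1 + p!/k. Then xy^t z has p + (p!/k)·k = p + p! copies of a. Now the a-count is p+p! and (b-count)-2 = (p+p!+2)-2 = p+p!, so i ≠ j-2 fails. So xy^t z = a^{p+p!} b^{p+p!+2} ∉ L.
Contradiction. Therefore L is not regular.

a^{p+p!} b^{p+p!+2}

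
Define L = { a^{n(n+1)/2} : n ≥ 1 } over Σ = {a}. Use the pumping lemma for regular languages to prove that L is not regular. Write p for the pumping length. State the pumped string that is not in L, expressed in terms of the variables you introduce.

Assume L is regular; let p be its pumping constant.
Take w = a^{p(p+1)/2} ∈ L with |w| = p(p+1)/2 ≥ p.
The pumping lemma gives a decomposition w = xyz where |xy| ≤ p and |y| ≥ 1.
Then y = a^k for some k with 1 ≤ k ≤ p.
Pump with i = 2: xy^2z = a^{p(p+1)/2+k}. Since 1 ≤ k ≤ p, p(p+1)/2 < p(p+1)/2+k ≤ p(p+1)/2+p < (p+1)(p+2)/2, so p(p+1)/2+k is strictly between consecutive triangular numbers. So xy^2z ∉ L.
This contradicts the pumping lemma, so L is not regular.

a^{p(p+1)/2+k}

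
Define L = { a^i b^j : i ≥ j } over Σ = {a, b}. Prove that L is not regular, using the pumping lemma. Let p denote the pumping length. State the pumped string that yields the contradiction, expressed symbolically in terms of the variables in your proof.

a^{p-k} b^p

Assume L is regular; let p be its pumping constant.
Choose w = a^p b^p ∈ L, with |w| = 2p ≥ p.
The pumping lemma gives a decomposition w = xyz where |xy| ≤ p and y is nonempty.
Since the first p symbols of w are all a's and |xy| ≤ p, y lies entirely in the leading a-block: y = a^k for some k with 1 ≤ k ≤ p.
Consider xy^0z = xz = a^{p-k} b^p. Since k ≥ 1, the a-count p-k is less than p, so i ≥ j fails; thus xz ∉ L.
This contradicts the pumping lemma, so L is not regular.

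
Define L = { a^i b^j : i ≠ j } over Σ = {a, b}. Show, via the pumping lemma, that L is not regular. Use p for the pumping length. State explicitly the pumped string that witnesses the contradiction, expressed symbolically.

Assume L is regular. Let p be the pumping length given by the pumping lemma.
Choose w = a^p b^{p+p!}. Since p ≠ p+p!, w ∈ L; and |w| ≥ p.
The pumping lemma gives a decomposition w = xyz where |xy| ≤ p and y is nonempty.
The first p characters of w are a's, so xy (and hence y) consists only of a's. Write y = a^k, 1 ≤ k ≤ p.
Since 1 ≤ k ≤ p, k divides p!; set t = 1 + p!/k. Then xy^t z has p + (p!/k)·k = p + p! copies of a. Now the a-count equals the b-count, so i ≠ j fails. So xy^t z = a^{p+p!} b^{p+p!} ∉ L.
This is a contradiction; hence L is not regular.

a^{p+p!} b^{p+p!}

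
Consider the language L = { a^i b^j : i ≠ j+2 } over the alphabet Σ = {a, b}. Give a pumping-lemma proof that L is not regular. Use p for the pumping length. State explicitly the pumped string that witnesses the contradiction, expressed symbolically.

Toward a contradiction, assume L is regular with pumping length p.
Choose w = a^p b^{p+p!-2}. Since p ≠ (p+p!-2)+2 = p+p!, w ∈ L; and |w| ≥ p.
Write w = xyz as guaranteed by the lemma, with |xy| ≤ p and |y| ≥ 1.
Since the first p symbols of w are all a's and |xy| ≤ p, y lies entirely in the leading a-block: y = a^k for some k with 1 ≤ k ≤ p.
Since 1 ≤ k ≤ p, k divides p!; set t = 1 + p!/k. Then xy^t z has p + (p!/k)·k = p + p! copies of a. Now the a-count is p+p! and (b-count)+2 = (p+p!-2)+2 = p+p!, so i ≠ j+2 fails. So xy^t z = a^{p+p!} b^{p+p!-2} ∉ L.
This contradicts the pumping lemma, so L is not regular.

a^{p+p!} b^{p+p!-2}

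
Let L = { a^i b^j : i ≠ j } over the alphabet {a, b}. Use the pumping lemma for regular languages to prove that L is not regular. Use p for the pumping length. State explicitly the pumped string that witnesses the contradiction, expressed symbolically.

Toward a contradiction, assume L is regular with pumping length p.
Choose w = a^p b^{p+p!}. Since p ≠ p+p!, w ∈ L; and |w| ≥ p.
The pumping lemma gives a decomposition w = xyz where |xy| ≤ p and |y| > 0.
Because |xy| ≤ p and w begins with p copies of a, we have y = a^k with 1 ≤ k ≤ p.
Since 1 ≤ k ≤ p, k divides p!; set t = 1 + p!/k. Then xy^t z has p + (p!/k)·k = p + p! copies of a. Now the a-count equals the b-count, so i ≠ j fails. So xy^t z = a^{p+p!} b^{p+p!} ∉ L.
This is a contradiction; hence L is not regular.

a^{p+p!} b^{p+p!}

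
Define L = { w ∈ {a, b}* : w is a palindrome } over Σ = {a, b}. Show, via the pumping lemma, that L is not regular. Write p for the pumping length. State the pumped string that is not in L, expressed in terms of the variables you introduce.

a^{p+k} b a^p

Assume L is regular; let p be its pumping constant.
Take w = a^p b a^p, a palindrome of length 2p+1 ≥ p.
Write w = xyz as guaranteed by the lemma, with |xy| ≤ p and y is nonempty.
The first p characters of w are a's, so xy (and hence y) consists only of a's. Write y = a^k, 1 ≤ k ≤ p.
Pump with i = 2: xy^2z = a^{p+k} b a^p. Its reverse is a^p b a^{p+k}, which differs from xy^2z since k ≥ 1. So xy^2z is not a palindrome and xy^2z ∉ L.
This contradicts the pumping lemma, so L is not regular.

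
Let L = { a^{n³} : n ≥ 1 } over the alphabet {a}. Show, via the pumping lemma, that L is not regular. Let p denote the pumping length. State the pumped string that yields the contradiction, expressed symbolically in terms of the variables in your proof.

a^{p³+k}

Suppose for contradiction that L is regular, and let p be the pumping length.
Take w = a^{p³} ∈ L with |w| = p³ ≥ p.
The pumping lemma gives a decomposition w = xyz where |xy| ≤ p and y is nonempty.
Then y = a^k for some k with 1 ≤ k ≤ p.
Pump with i = 2: xy^2z = a^{p³+k}. Since 1 ≤ k ≤ p, p³ < p³+k ≤ p³+p < p³+3p²+3p+1 = (p+1)³, so p³+k is not a perfect cube. So xy^2z ∉ L.
This is a contradiction; hence L is not regular.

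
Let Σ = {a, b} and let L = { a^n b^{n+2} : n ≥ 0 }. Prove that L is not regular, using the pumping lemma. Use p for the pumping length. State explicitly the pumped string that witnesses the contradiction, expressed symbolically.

a^{p+k} b^{p+2}

Assume L is regular. Let p be the pumping length given by the pumping lemma.
Choose w = a^p b^{p+2}, which is in L with |w| = 2p+2 ≥ p.
Write w = xyz as guaranteed by the lemma, with |xy| ≤ p and y is nonempty.
The first p characters of w are a's, so xy (and hence y) consists only of a's. Write y = a^k, 1 ≤ k ≤ p.
Pump with i = 2: xy^2z = a^{p+k} b^{p+2}. For this to lie in L we would need p+2 = (p+k)+2, which forces k = 0. But k ≥ 1, so xy^2z ∉ L.
Contradiction. Therefore L is not regular.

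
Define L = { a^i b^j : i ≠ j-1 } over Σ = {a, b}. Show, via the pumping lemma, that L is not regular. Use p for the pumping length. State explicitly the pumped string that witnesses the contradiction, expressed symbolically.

Toward a contradiction, assume L is regular with pumping length p.
Choose w = a^p b^{p+p!+1}. Since p ≠ (p+p!+1)-1 = p+p!, w ∈ L; and |w| ≥ p.
The pumping lemma gives a decomposition w = xyz where |xy| ≤ p and |y| ≥ 1.
Because |xy| ≤ p and w begins with p copies of a, we have y = a^k with 1 ≤ k ≤ p.
Since 1 ≤ k ≤ p, k divides p!; set t = 1 + p!/k. Then xy^t z has p + (p!/k)·k = p + p! copies of a. Now the a-count is p+p! and (b-count)-1 = (p+p!+1)-1 = p+p!, so i ≠ j-1 fails. So xy^t z = a^{p+p!} b^{p+p!+1} ∉ L.
Contradiction. Therefore L is not regular.

a^{p+p!} b^{p+p!+1}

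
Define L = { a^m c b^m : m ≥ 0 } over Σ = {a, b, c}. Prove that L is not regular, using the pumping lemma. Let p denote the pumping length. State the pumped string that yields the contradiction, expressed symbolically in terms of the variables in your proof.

Suppose for contradiction that L is regular, and let p be the pumping length.
Take w = a^p c b^p ∈ L with |w| = 2p+1 ≥ p.
Write w = xyz as guaranteed by the lemma, with |xy| ≤ p and |y| ≥ 1.
Since the first p symbols of w are all a's and |xy| ≤ p, y lies entirely in the leading a-block: y = a^k for some k with 1 ≤ k ≤ p.
Pump with i = 2: xy^2z = a^{p+k} c b^p, which would require p+k = p. But k ≥ 1, so xy^2z ∉ L.
This is a contradiction; hence L is not regular.

a^{p+k} c b^p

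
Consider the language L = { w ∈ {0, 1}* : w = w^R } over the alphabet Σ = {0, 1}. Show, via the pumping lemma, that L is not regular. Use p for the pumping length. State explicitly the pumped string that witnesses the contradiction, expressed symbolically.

0^{p+k} 1 0^p

Assume L is regular; let p be its pumping constant.
Take w = 0^p 1 0^p, a palindrome of length 2p+1 ≥ p.
By the pumping lemma, w = xyz with |xy| ≤ p and y is nonempty.
Because |xy| ≤ p and w begins with p copies of 0, we have y = 0^k with 1 ≤ k ≤ p.
Pump with i = 2: xy^2z = 0^{p+k} 1 0^p. Its reverse is 0^p 1 0^{p+k}, which differs from xy^2z since k ≥ 1. So xy^2z is not a palindrome and xy^2z ∉ L.
Contradiction. Therefore L is not regular.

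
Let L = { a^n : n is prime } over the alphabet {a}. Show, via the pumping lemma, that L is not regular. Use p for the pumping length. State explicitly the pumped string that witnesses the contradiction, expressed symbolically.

Assume L is regular. Let p be the pumping length given by the pumping lemma.
Let q be a prime with q ≥ p+2 (infinitely many primes exist), and take w = a^q ∈ L with |w| = q ≥ p.
By the pumping lemma, w = xyz with |xy| ≤ p and |y| ≥ 1.
Then y = a^k for some k with 1 ≤ k ≤ p.
Since 1 ≤ k ≤ p, |xz| = q-k. Pump with i = q+1: |xy^{q+1}z| = (q-k)+(q+1)k = q+qk = q(1+k), which is composite (both factors ≥ 2). So xy^{q+1}z = a^{q(1+k)} ∉ L.
This is a contradiction; hence L is not regular.

a^{q(1+k)}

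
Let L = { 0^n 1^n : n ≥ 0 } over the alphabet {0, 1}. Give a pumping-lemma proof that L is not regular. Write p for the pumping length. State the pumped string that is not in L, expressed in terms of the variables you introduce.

Assume L is regular; let p be its pumping constant.
Take w = 0^p 1^p. Then w ∈ L and |w| = 2p ≥ p.
By the pumping lemma, w = xyz with |xy| ≤ p and |y| > 0.
The first p characters of w are 0's, so xy (and hence y) consists only of 0's. Write y = 0^k, 1 ≤ k ≤ p.
Pump with i = 2: xy^2z = 0^{p+k} 1^p. For this to lie in L we would need p = p+k, which forces k = 0. But k ≥ 1, so xy^2z ∉ L.
Contradiction. Therefore L is not regular.

0^{p+k} 1^p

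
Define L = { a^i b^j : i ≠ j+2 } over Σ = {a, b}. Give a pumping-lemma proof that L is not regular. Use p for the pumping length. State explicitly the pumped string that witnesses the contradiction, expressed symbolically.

a^{p+p!} b^{p+p!-2}

Suppose for contradiction that L is regular, and let p be the pumping length.
Choose w = a^p b^{p+p!-2}. Since p ≠ (p+p!-2)+2 = p+p!, w ∈ L; and |w| ≥ p.
The pumping lemma gives a decomposition w = xyz where |xy| ≤ p and |y| > 0.
Because |xy| ≤ p and w begins with p copies of a, we have y = a^k with 1 ≤ k ≤ p.
Since 1 ≤ k ≤ p, k divides p!; set t = 1 + p!/k. Then xy^t z has p + (p!/k)·k = p + p! copies of a. Now the a-count is p+p! and (b-count)+2 = (p+p!-2)+2 = p+p!, so i ≠ j+2 fails. So xy^t z = a^{p+p!} b^{p+p!-2} ∉ L.
Contradiction. Therefore L is not regular.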